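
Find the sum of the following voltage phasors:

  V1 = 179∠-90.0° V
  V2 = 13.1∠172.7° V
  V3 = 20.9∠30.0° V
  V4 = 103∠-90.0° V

Step 1 — Convert each phasor to rectangular form:
  V1 = 179·(cos(-90.0°) + j·sin(-90.0°)) = 0 - j179 V
  V2 = 13.1·(cos(172.7°) + j·sin(172.7°)) = -12.99 + j1.665 V
  V3 = 20.9·(cos(30.0°) + j·sin(30.0°)) = 18.1 + j10.45 V
  V4 = 103·(cos(-90.0°) + j·sin(-90.0°)) = 0 - j103 V
Step 2 — Sum components: V_total = 5.106 - j269.9 V.
Step 3 — Convert to polar: |V_total| = 269.9 V, ∠V_total = -88.9°.

V_total = 269.9∠-88.9° V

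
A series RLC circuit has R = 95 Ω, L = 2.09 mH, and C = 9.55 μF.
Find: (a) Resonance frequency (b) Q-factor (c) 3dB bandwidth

Step 1 — Resonance: ω₀ = 1/√(LC) = 1/√(0.00209·9.55e-06) = 7078 rad/s.
Step 2 — f₀ = ω₀/(2π) = 1127 Hz.
Step 3 — Series Q: Q = ω₀L/R = 7078·0.00209/95 = 0.1557.
Step 4 — Bandwidth: Δω = ω₀/Q = 4.545e+04 rad/s; BW = Δω/(2π) = 7234 Hz.

(a) f₀ = 1127 Hz  (b) Q = 0.1557  (c) BW = 7234 Hz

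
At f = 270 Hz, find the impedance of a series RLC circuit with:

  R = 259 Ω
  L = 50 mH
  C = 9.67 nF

Step 1 — Angular frequency: ω = 2π·f = 2π·270 = 1696 rad/s.
Step 2 — Component impedances:
  R: Z = R = 259 Ω
  L: Z = jωL = j·1696·0.05 = 0 + j84.82 Ω
  C: Z = 1/(jωC) = -j/(ω·C) = 0 - j6.096e+04 Ω
Step 3 — Series combination: Z_total = R + L + C = 259 - j6.087e+04 Ω = 6.087e+04∠-89.8° Ω.

Z = 259 - j6.087e+04 Ω = 6.087e+04∠-89.8° Ω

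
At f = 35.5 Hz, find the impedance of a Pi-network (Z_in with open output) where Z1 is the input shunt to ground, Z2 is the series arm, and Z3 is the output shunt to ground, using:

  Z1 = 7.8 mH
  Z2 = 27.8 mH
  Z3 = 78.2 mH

Step 1 — Angular frequency: ω = 2π·f = 2π·35.5 = 223.1 rad/s.
Step 2 — Component impedances:
  Z1: Z = jωL = j·223.1·0.0078 = 0 + j1.74 Ω
  Z2: Z = jωL = j·223.1·0.0278 = 0 + j6.201 Ω
  Z3: Z = jωL = j·223.1·0.0782 = 0 + j17.44 Ω
Step 3 — With open output, the series arm Z2 and the output shunt Z3 appear in series to ground: Z2 + Z3 = 0 + j23.64 Ω.
Step 4 — Parallel with input shunt Z1: Z_in = Z1 || (Z2 + Z3) = 0 + j1.621 Ω = 1.621∠90.0° Ω.

Z = 0 + j1.621 Ω = 1.621∠90.0° Ω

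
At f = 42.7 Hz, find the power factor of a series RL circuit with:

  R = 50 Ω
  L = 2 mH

Step 1 — Angular frequency: ω = 2π·f = 2π·42.7 = 268.3 rad/s.
Step 2 — Component impedances:
  R: Z = R = 50 Ω
  L: Z = jωL = j·268.3·0.002 = 0 + j0.5366 Ω
Step 3 — Series combination: Z_total = R + L = 50 + j0.5366 Ω = 50∠0.6° Ω.
Step 4 — Power factor: PF = cos(φ) = Re(Z)/|Z| = 50/50.003 = 0.9999.
Step 5 — Type: Im(Z) = 0.5366 ⇒ lagging (phase φ = 0.6°).

PF = 0.9999 (lagging, φ = 0.6°)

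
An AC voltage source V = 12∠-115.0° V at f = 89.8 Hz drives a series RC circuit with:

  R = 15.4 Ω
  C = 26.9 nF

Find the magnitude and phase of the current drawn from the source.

Step 1 — Angular frequency: ω = 2π·f = 2π·89.8 = 564.2 rad/s.
Step 2 — Component impedances:
  R: Z = R = 15.4 Ω
  C: Z = 1/(jωC) = -j/(ω·C) = 0 - j6.589e+04 Ω
Step 3 — Series combination: Z_total = R + C = 15.4 - j6.589e+04 Ω = 6.589e+04∠-90.0° Ω.
Step 4 — Source phasor: V = 12∠-115.0° V = -5.071 - j10.88 V.
Step 5 — Ohm's law: I = V / Z_total = (-5.071 - j10.88) / (15.4 - j6.589e+04) = 0.0001651 - j7.701e-05 A.
Step 6 — Convert to polar: |I| = 0.0001821 A, ∠I = -25.0°.

I = 0.0001821∠-25.0° A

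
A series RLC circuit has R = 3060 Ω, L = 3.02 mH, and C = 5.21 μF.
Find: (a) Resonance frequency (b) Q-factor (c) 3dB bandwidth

Step 1 — Resonance: ω₀ = 1/√(LC) = 1/√(0.00302·5.21e-06) = 7972 rad/s.
Step 2 — f₀ = ω₀/(2π) = 1269 Hz.
Step 3 — Series Q: Q = ω₀L/R = 7972·0.00302/3060 = 0.007868.
Step 4 — Bandwidth: Δω = ω₀/Q = 1.013e+06 rad/s; BW = Δω/(2π) = 1.613e+05 Hz.

(a) f₀ = 1269 Hz  (b) Q = 0.007868  (c) BW = 1.613e+05 Hz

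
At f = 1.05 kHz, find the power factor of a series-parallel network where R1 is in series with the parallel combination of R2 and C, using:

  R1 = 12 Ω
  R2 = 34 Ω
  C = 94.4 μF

Step 1 — Angular frequency: ω = 2π·f = 2π·1050 = 6597 rad/s.
Step 2 — Component impedances:
  R1: Z = R = 12 Ω
  R2: Z = R = 34 Ω
  C: Z = 1/(jωC) = -j/(ω·C) = 0 - j1.606 Ω
Step 3 — Parallel branch: R2 || C = 1/(1/R2 + 1/C) = 0.07566 - j1.602 Ω.
Step 4 — Series with R1: Z_total = R1 + (R2 || C) = 12.08 - j1.602 Ω = 12.18∠-7.6° Ω.
Step 5 — Power factor: PF = cos(φ) = Re(Z)/|Z| = 12.0757/12.1815 = 0.9913.
Step 6 — Type: Im(Z) = -1.602 ⇒ leading (phase φ = -7.6°).

PF = 0.9913 (leading, φ = -7.6°)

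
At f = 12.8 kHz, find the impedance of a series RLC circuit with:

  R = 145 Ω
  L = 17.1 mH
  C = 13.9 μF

Step 1 — Angular frequency: ω = 2π·f = 2π·1.28e+04 = 8.042e+04 rad/s.
Step 2 — Component impedances:
  R: Z = R = 145 Ω
  L: Z = jωL = j·8.042e+04·0.0171 = 0 + j1375 Ω
  C: Z = 1/(jωC) = -j/(ω·C) = 0 - j0.8945 Ω
Step 3 — Series combination: Z_total = R + L + C = 145 + j1374 Ω = 1382∠84.0° Ω.

Z = 145 + j1374 Ω = 1382∠84.0° Ω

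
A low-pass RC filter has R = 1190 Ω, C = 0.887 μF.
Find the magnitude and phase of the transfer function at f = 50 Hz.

Step 1 — Angular frequency: ω = 2π·50 = 314.2 rad/s.
Step 2 — Transfer function: H(jω) = 1/(1 + jωRC).
Step 3 — Denominator: 1 + jωRC = 1 + j·314.2·1190·8.87e-07 = 1 + j0.3316.
Step 4 — H = 0.9009 - j0.2988.
Step 5 — Magnitude: |H| = 0.9492 (-0.5 dB); phase: φ = -18.3°.

|H| = 0.9492 (-0.5 dB), φ = -18.3°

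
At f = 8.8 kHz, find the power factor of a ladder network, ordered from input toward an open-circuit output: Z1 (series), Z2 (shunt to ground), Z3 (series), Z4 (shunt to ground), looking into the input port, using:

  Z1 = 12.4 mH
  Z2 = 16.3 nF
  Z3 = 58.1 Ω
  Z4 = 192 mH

Step 1 — Angular frequency: ω = 2π·f = 2π·8800 = 5.529e+04 rad/s.
Step 2 — Component impedances:
  Z1: Z = jωL = j·5.529e+04·0.0124 = 0 + j685.6 Ω
  Z2: Z = 1/(jωC) = -j/(ω·C) = 0 - j1110 Ω
  Z3: Z = R = 58.1 Ω
  Z4: Z = jωL = j·5.529e+04·0.192 = 0 + j1.062e+04 Ω
Step 3 — Ladder network (open output): work backward from the far end, alternating series and parallel combinations. Z_in = 0.7914 - j553.4 Ω = 553.4∠-89.9° Ω.
Step 4 — Power factor: PF = cos(φ) = Re(Z)/|Z| = 0.7914/553.4 = 0.00143.
Step 5 — Type: Im(Z) = -553.4 ⇒ leading (phase φ = -89.9°).

PF = 0.00143 (leading, φ = -89.9°)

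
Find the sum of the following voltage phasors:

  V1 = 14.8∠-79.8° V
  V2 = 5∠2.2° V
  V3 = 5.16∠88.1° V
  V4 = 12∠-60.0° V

Step 1 — Convert each phasor to rectangular form:
  V1 = 14.8·(cos(-79.8°) + j·sin(-79.8°)) = 2.621 - j14.57 V
  V2 = 5·(cos(2.2°) + j·sin(2.2°)) = 4.996 + j0.1919 V
  V3 = 5.16·(cos(88.1°) + j·sin(88.1°)) = 0.1711 + j5.157 V
  V4 = 12·(cos(-60.0°) + j·sin(-60.0°)) = 6 - j10.39 V
Step 2 — Sum components: V_total = 13.79 - j19.61 V.
Step 3 — Convert to polar: |V_total| = 23.97 V, ∠V_total = -54.9°.

V_total = 23.97∠-54.9° V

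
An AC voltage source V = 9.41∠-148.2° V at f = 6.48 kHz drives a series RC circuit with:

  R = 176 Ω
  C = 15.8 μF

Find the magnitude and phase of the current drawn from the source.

Step 1 — Angular frequency: ω = 2π·f = 2π·6480 = 4.072e+04 rad/s.
Step 2 — Component impedances:
  R: Z = R = 176 Ω
  C: Z = 1/(jωC) = -j/(ω·C) = 0 - j1.554 Ω
Step 3 — Series combination: Z_total = R + C = 176 - j1.554 Ω = 176∠-0.5° Ω.
Step 4 — Source phasor: V = 9.41∠-148.2° V = -7.997 - j4.959 V.
Step 5 — Ohm's law: I = V / Z_total = (-7.997 - j4.959) / (176 - j1.554) = -0.04519 - j0.02857 A.
Step 6 — Convert to polar: |I| = 0.05346 A, ∠I = -147.7°.

I = 0.05346∠-147.7° A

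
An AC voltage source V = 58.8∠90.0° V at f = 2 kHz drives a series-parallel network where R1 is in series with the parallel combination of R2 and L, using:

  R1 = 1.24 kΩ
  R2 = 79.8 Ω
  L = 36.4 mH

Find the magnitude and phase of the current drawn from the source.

Step 1 — Angular frequency: ω = 2π·f = 2π·2000 = 1.257e+04 rad/s.
Step 2 — Component impedances:
  R1: Z = R = 1240 Ω
  R2: Z = R = 79.8 Ω
  L: Z = jωL = j·1.257e+04·0.0364 = 0 + j457.4 Ω
Step 3 — Parallel branch: R2 || L = 1/(1/R2 + 1/L) = 77.44 + j13.51 Ω.
Step 4 — Series with R1: Z_total = R1 + (R2 || L) = 1317 + j13.51 Ω = 1318∠0.6° Ω.
Step 5 — Source phasor: V = 58.8∠90.0° V = 0 + j58.8 V.
Step 6 — Ohm's law: I = V / Z_total = (0 + j58.8) / (1317 + j13.51) = 0.0004577 + j0.04463 A.
Step 7 — Convert to polar: |I| = 0.04463 A, ∠I = 89.4°.

I = 0.04463∠89.4° A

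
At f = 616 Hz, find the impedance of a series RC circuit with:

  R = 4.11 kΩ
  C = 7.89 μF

Step 1 — Angular frequency: ω = 2π·f = 2π·616 = 3870 rad/s.
Step 2 — Component impedances:
  R: Z = R = 4110 Ω
  C: Z = 1/(jωC) = -j/(ω·C) = 0 - j32.75 Ω
Step 3 — Series combination: Z_total = R + C = 4110 - j32.75 Ω = 4110∠-0.5° Ω.

Z = 4110 - j32.75 Ω = 4110∠-0.5° Ω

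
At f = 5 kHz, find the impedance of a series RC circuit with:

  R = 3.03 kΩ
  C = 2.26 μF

Step 1 — Angular frequency: ω = 2π·f = 2π·5000 = 3.142e+04 rad/s.
Step 2 — Component impedances:
  R: Z = R = 3030 Ω
  C: Z = 1/(jωC) = -j/(ω·C) = 0 - j14.08 Ω
Step 3 — Series combination: Z_total = R + C = 3030 - j14.08 Ω = 3030∠-0.3° Ω.

Z = 3030 - j14.08 Ω = 3030∠-0.3° Ω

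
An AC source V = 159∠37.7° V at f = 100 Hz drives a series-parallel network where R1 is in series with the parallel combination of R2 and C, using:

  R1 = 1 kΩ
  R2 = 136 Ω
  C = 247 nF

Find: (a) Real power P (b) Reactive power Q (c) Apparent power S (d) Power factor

Step 1 — Angular frequency: ω = 2π·f = 2π·100 = 628.3 rad/s.
Step 2 — Component impedances:
  R1: Z = R = 1000 Ω
  R2: Z = R = 136 Ω
  C: Z = 1/(jωC) = -j/(ω·C) = 0 - j6444 Ω
Step 3 — Parallel branch: R2 || C = 1/(1/R2 + 1/C) = 135.9 - j2.869 Ω.
Step 4 — Series with R1: Z_total = R1 + (R2 || C) = 1136 - j2.869 Ω = 1136∠-0.1° Ω.
Step 5 — Source phasor: V = 159∠37.7° V = 125.8 + j97.23 V.
Step 6 — Current: I = V / Z = 0.1105 + j0.08588 A = 0.14∠37.8° A.
Step 7 — Complex power: S = V·I* = 22.26 - j0.05621 VA.
Step 8 — Real power: P = Re(S) = 22.26 W.
Step 9 — Reactive power: Q = Im(S) = -0.05621 VAR.
Step 10 — Apparent power: |S| = 22.26 VA.
Step 11 — Power factor: PF = P/|S| = 1 (leading).

(a) P = 22.26 W  (b) Q = -0.05621 VAR  (c) S = 22.26 VA  (d) PF = 1 (leading)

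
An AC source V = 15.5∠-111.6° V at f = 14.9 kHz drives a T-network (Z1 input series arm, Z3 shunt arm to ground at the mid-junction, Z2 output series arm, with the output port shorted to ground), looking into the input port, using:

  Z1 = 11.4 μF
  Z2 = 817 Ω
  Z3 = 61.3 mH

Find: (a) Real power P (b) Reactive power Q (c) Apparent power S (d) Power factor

Step 1 — Angular frequency: ω = 2π·f = 2π·1.49e+04 = 9.362e+04 rad/s.
Step 2 — Component impedances:
  Z1: Z = 1/(jωC) = -j/(ω·C) = 0 - j0.937 Ω
  Z2: Z = R = 817 Ω
  Z3: Z = jωL = j·9.362e+04·0.0613 = 0 + j5739 Ω
Step 3 — With the output port shorted to ground, the output series arm Z2 runs from the junction to ground; the shunt arm Z3 also runs from the junction to ground. They appear in parallel: Z3 || Z2 = 800.8 + j114 Ω.
Step 4 — Series with input arm Z1: Z_in = Z1 + (Z3 || Z2) = 800.8 + j113.1 Ω = 808.7∠8.0° Ω.
Step 5 — Source phasor: V = 15.5∠-111.6° V = -5.706 - j14.41 V.
Step 6 — Current: I = V / Z = -0.009478 - j0.01666 A = 0.01917∠-119.6° A.
Step 7 — Complex power: S = V·I* = 0.2942 + j0.04153 VA.
Step 8 — Real power: P = Re(S) = 0.2942 W.
Step 9 — Reactive power: Q = Im(S) = 0.04153 VAR.
Step 10 — Apparent power: |S| = 0.2971 VA.
Step 11 — Power factor: PF = P/|S| = 0.9902 (lagging).

(a) P = 0.2942 W  (b) Q = 0.04153 VAR  (c) S = 0.2971 VA  (d) PF = 0.9902 (lagging)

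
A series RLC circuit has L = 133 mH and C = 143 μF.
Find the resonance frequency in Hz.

Step 1 — Resonance condition Im(Z)=0 gives ω₀ = 1/√(LC).
Step 2 — ω₀ = 1/√(0.133·0.000143) = 229.3 rad/s.
Step 3 — f₀ = ω₀/(2π) = 36.49 Hz.

f₀ = 36.49 Hz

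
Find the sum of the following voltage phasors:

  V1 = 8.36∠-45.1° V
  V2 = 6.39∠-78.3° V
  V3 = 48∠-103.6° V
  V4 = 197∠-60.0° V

Step 1 — Convert each phasor to rectangular form:
  V1 = 8.36·(cos(-45.1°) + j·sin(-45.1°)) = 5.901 - j5.922 V
  V2 = 6.39·(cos(-78.3°) + j·sin(-78.3°)) = 1.296 - j6.257 V
  V3 = 48·(cos(-103.6°) + j·sin(-103.6°)) = -11.29 - j46.65 V
  V4 = 197·(cos(-60.0°) + j·sin(-60.0°)) = 98.5 - j170.6 V
Step 2 — Sum components: V_total = 94.41 - j229.4 V.
Step 3 — Convert to polar: |V_total| = 248.1 V, ∠V_total = -67.6°.

V_total = 248.1∠-67.6° V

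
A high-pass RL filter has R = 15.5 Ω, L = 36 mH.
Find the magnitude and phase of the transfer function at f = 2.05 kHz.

Step 1 — Angular frequency: ω = 2π·2050 = 1.288e+04 rad/s.
Step 2 — Transfer function: H(jω) = jωL/(R + jωL).
Step 3 — Numerator jωL = j·463.7; denominator R + jωL = 15.5 + j463.7.
Step 4 — H = 0.9989 + j0.03339.
Step 5 — Magnitude: |H| = 0.9994 (-0.0 dB); phase: φ = 1.9°.

|H| = 0.9994 (-0.0 dB), φ = 1.9°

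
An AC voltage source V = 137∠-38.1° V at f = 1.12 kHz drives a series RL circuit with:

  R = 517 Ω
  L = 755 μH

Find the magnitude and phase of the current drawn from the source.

Step 1 — Angular frequency: ω = 2π·f = 2π·1120 = 7037 rad/s.
Step 2 — Component impedances:
  R: Z = R = 517 Ω
  L: Z = jωL = j·7037·0.000755 = 0 + j5.313 Ω
Step 3 — Series combination: Z_total = R + L = 517 + j5.313 Ω = 517∠0.6° Ω.
Step 4 — Source phasor: V = 137∠-38.1° V = 107.8 - j84.53 V.
Step 5 — Ohm's law: I = V / Z_total = (107.8 - j84.53) / (517 + j5.313) = 0.2068 - j0.1656 A.
Step 6 — Convert to polar: |I| = 0.265 A, ∠I = -38.7°.

I = 0.265∠-38.7° A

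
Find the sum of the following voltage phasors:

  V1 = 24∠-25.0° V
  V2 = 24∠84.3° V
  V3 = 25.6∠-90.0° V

Step 1 — Convert each phasor to rectangular form:
  V1 = 24·(cos(-25.0°) + j·sin(-25.0°)) = 21.75 - j10.14 V
  V2 = 24·(cos(84.3°) + j·sin(84.3°)) = 2.384 + j23.88 V
  V3 = 25.6·(cos(-90.0°) + j·sin(-90.0°)) = 0 - j25.6 V
Step 2 — Sum components: V_total = 24.14 - j11.86 V.
Step 3 — Convert to polar: |V_total| = 26.89 V, ∠V_total = -26.2°.

V_total = 26.89∠-26.2° V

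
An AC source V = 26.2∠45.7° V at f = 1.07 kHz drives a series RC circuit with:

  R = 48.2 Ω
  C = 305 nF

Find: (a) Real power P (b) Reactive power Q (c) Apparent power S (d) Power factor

Step 1 — Angular frequency: ω = 2π·f = 2π·1070 = 6723 rad/s.
Step 2 — Component impedances:
  R: Z = R = 48.2 Ω
  C: Z = 1/(jωC) = -j/(ω·C) = 0 - j487.7 Ω
Step 3 — Series combination: Z_total = R + C = 48.2 - j487.7 Ω = 490.1∠-84.4° Ω.
Step 4 — Source phasor: V = 26.2∠45.7° V = 18.3 + j18.75 V.
Step 5 — Current: I = V / Z = -0.03441 + j0.04092 A = 0.05346∠130.1° A.
Step 6 — Complex power: S = V·I* = 0.1378 - j1.394 VA.
Step 7 — Real power: P = Re(S) = 0.1378 W.
Step 8 — Reactive power: Q = Im(S) = -1.394 VAR.
Step 9 — Apparent power: |S| = 1.401 VA.
Step 10 — Power factor: PF = P/|S| = 0.09836 (leading).

(a) P = 0.1378 W  (b) Q = -1.394 VAR  (c) S = 1.401 VA  (d) PF = 0.09836 (leading)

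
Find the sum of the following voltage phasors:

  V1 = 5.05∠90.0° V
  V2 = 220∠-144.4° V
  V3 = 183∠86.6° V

Step 1 — Convert each phasor to rectangular form:
  V1 = 5.05·(cos(90.0°) + j·sin(90.0°)) = 0 + j5.05 V
  V2 = 220·(cos(-144.4°) + j·sin(-144.4°)) = -178.9 - j128.1 V
  V3 = 183·(cos(86.6°) + j·sin(86.6°)) = 10.85 + j182.7 V
Step 2 — Sum components: V_total = -168 + j59.66 V.
Step 3 — Convert to polar: |V_total| = 178.3 V, ∠V_total = 160.5°.

V_total = 178.3∠160.5° V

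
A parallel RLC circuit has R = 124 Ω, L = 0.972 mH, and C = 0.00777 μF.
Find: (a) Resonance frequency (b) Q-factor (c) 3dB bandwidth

Step 1 — Resonance: ω₀ = 1/√(LC) = 1/√(0.000972·7.77e-09) = 3.639e+05 rad/s.
Step 2 — f₀ = ω₀/(2π) = 5.791e+04 Hz.
Step 3 — Parallel Q: Q = R/(ω₀L) = 124/(3.639e+05·0.000972) = 0.3506.
Step 4 — Bandwidth: Δω = ω₀/Q = 1.038e+06 rad/s; BW = Δω/(2π) = 1.652e+05 Hz.

(a) f₀ = 5.791e+04 Hz  (b) Q = 0.3506  (c) BW = 1.652e+05 Hz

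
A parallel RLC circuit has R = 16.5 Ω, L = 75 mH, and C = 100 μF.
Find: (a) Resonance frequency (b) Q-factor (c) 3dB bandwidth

Step 1 — Resonance: ω₀ = 1/√(LC) = 1/√(0.075·0.0001) = 365.1 rad/s.
Step 2 — f₀ = ω₀/(2π) = 58.12 Hz.
Step 3 — Parallel Q: Q = R/(ω₀L) = 16.5/(365.1·0.075) = 0.6025.
Step 4 — Bandwidth: Δω = ω₀/Q = 606.1 rad/s; BW = Δω/(2π) = 96.46 Hz.

(a) f₀ = 58.12 Hz  (b) Q = 0.6025  (c) BW = 96.46 Hz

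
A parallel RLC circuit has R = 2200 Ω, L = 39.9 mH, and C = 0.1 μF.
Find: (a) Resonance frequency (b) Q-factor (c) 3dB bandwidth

Step 1 — Resonance: ω₀ = 1/√(LC) = 1/√(0.0399·1e-07) = 1.583e+04 rad/s.
Step 2 — f₀ = ω₀/(2π) = 2520 Hz.
Step 3 — Parallel Q: Q = R/(ω₀L) = 2200/(1.583e+04·0.0399) = 3.483.
Step 4 — Bandwidth: Δω = ω₀/Q = 4545 rad/s; BW = Δω/(2π) = 723.4 Hz.

(a) f₀ = 2520 Hz  (b) Q = 3.483  (c) BW = 723.4 Hz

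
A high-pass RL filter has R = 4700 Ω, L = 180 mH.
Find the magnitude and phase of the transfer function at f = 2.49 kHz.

Step 1 — Angular frequency: ω = 2π·2490 = 1.565e+04 rad/s.
Step 2 — Transfer function: H(jω) = jωL/(R + jωL).
Step 3 — Numerator jωL = j·2816; denominator R + jωL = 4700 + j2816.
Step 4 — H = 0.2642 + j0.4409.
Step 5 — Magnitude: |H| = 0.514 (-5.8 dB); phase: φ = 59.1°.

|H| = 0.514 (-5.8 dB), φ = 59.1°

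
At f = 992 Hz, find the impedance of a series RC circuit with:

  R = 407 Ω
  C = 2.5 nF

Step 1 — Angular frequency: ω = 2π·f = 2π·992 = 6233 rad/s.
Step 2 — Component impedances:
  R: Z = R = 407 Ω
  C: Z = 1/(jωC) = -j/(ω·C) = 0 - j6.418e+04 Ω
Step 3 — Series combination: Z_total = R + C = 407 - j6.418e+04 Ω = 6.418e+04∠-89.6° Ω.

Z = 407 - j6.418e+04 Ω = 6.418e+04∠-89.6° Ω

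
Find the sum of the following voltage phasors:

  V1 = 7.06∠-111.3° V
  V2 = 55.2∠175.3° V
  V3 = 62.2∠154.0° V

Step 1 — Convert each phasor to rectangular form:
  V1 = 7.06·(cos(-111.3°) + j·sin(-111.3°)) = -2.565 - j6.578 V
  V2 = 55.2·(cos(175.3°) + j·sin(175.3°)) = -55.01 + j4.523 V
  V3 = 62.2·(cos(154.0°) + j·sin(154.0°)) = -55.9 + j27.27 V
Step 2 — Sum components: V_total = -113.5 + j25.21 V.
Step 3 — Convert to polar: |V_total| = 116.3 V, ∠V_total = 167.5°.

V_total = 116.3∠167.5° V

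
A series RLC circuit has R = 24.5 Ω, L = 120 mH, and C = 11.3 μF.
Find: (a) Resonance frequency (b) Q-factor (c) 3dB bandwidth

Step 1 — Resonance: ω₀ = 1/√(LC) = 1/√(0.12·1.13e-05) = 858.8 rad/s.
Step 2 — f₀ = ω₀/(2π) = 136.7 Hz.
Step 3 — Series Q: Q = ω₀L/R = 858.8·0.12/24.5 = 4.206.
Step 4 — Bandwidth: Δω = ω₀/Q = 204.2 rad/s; BW = Δω/(2π) = 32.49 Hz.

(a) f₀ = 136.7 Hz  (b) Q = 4.206  (c) BW = 32.49 Hz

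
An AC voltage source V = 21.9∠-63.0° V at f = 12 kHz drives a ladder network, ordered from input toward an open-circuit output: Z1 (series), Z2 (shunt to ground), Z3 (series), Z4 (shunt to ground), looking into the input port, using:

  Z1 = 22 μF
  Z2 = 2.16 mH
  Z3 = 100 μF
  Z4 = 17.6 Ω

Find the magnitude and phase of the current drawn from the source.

Step 1 — Angular frequency: ω = 2π·f = 2π·1.2e+04 = 7.54e+04 rad/s.
Step 2 — Component impedances:
  Z1: Z = 1/(jωC) = -j/(ω·C) = 0 - j0.6029 Ω
  Z2: Z = jωL = j·7.54e+04·0.00216 = 0 + j162.9 Ω
  Z3: Z = 1/(jωC) = -j/(ω·C) = 0 - j0.1326 Ω
  Z4: Z = R = 17.6 Ω
Step 3 — Ladder network (open output): work backward from the far end, alternating series and parallel combinations. Z_in = 17.42 + j1.149 Ω = 17.46∠3.8° Ω.
Step 4 — Source phasor: V = 21.9∠-63.0° V = 9.942 - j19.51 V.
Step 5 — Ohm's law: I = V / Z_total = (9.942 - j19.51) / (17.42 + j1.149) = 0.4946 - j1.152 A.
Step 6 — Convert to polar: |I| = 1.254 A, ∠I = -66.8°.

I = 1.254∠-66.8° A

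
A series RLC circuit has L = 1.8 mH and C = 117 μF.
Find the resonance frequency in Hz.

Step 1 — Resonance condition Im(Z)=0 gives ω₀ = 1/√(LC).
Step 2 — ω₀ = 1/√(0.0018·0.000117) = 2179 rad/s.
Step 3 — f₀ = ω₀/(2π) = 346.8 Hz.

f₀ = 346.8 Hz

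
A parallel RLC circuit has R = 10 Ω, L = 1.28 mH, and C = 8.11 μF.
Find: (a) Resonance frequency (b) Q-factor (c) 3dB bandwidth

Step 1 — Resonance: ω₀ = 1/√(LC) = 1/√(0.00128·8.11e-06) = 9815 rad/s.
Step 2 — f₀ = ω₀/(2π) = 1562 Hz.
Step 3 — Parallel Q: Q = R/(ω₀L) = 10/(9815·0.00128) = 0.796.
Step 4 — Bandwidth: Δω = ω₀/Q = 1.233e+04 rad/s; BW = Δω/(2π) = 1962 Hz.

(a) f₀ = 1562 Hz  (b) Q = 0.796  (c) BW = 1962 Hz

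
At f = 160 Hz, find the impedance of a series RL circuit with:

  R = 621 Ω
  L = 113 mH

Step 1 — Angular frequency: ω = 2π·f = 2π·160 = 1005 rad/s.
Step 2 — Component impedances:
  R: Z = R = 621 Ω
  L: Z = jωL = j·1005·0.113 = 0 + j113.6 Ω
Step 3 — Series combination: Z_total = R + L = 621 + j113.6 Ω = 631.3∠10.4° Ω.

Z = 621 + j113.6 Ω = 631.3∠10.4° Ω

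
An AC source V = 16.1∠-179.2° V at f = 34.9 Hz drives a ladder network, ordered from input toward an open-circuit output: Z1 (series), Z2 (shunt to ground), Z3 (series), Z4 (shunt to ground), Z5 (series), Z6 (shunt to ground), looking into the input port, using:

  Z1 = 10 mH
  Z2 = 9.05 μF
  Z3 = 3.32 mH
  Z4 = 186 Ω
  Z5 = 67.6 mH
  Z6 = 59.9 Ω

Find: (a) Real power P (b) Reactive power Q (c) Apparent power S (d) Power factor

Step 1 — Angular frequency: ω = 2π·f = 2π·34.9 = 219.3 rad/s.
Step 2 — Component impedances:
  Z1: Z = jωL = j·219.3·0.01 = 0 + j2.193 Ω
  Z2: Z = 1/(jωC) = -j/(ω·C) = 0 - j503.9 Ω
  Z3: Z = jωL = j·219.3·0.00332 = 0 + j0.728 Ω
  Z4: Z = R = 186 Ω
  Z5: Z = jωL = j·219.3·0.0676 = 0 + j14.82 Ω
  Z6: Z = R = 59.9 Ω
Step 3 — Ladder network (open output): work backward from the far end, alternating series and parallel combinations. Z_in = 47.13 + j7.177 Ω = 47.67∠8.7° Ω.
Step 4 — Source phasor: V = 16.1∠-179.2° V = -16.1 - j0.2248 V.
Step 5 — Current: I = V / Z = -0.3345 + j0.04617 A = 0.3377∠172.1° A.
Step 6 — Complex power: S = V·I* = 5.375 + j0.8185 VA.
Step 7 — Real power: P = Re(S) = 5.375 W.
Step 8 — Reactive power: Q = Im(S) = 0.8185 VAR.
Step 9 — Apparent power: |S| = 5.437 VA.
Step 10 — Power factor: PF = P/|S| = 0.9886 (lagging).

(a) P = 5.375 W  (b) Q = 0.8185 VAR  (c) S = 5.437 VA  (d) PF = 0.9886 (lagging)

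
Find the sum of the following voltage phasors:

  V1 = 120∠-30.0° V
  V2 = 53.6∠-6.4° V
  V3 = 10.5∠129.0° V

Step 1 — Convert each phasor to rectangular form:
  V1 = 120·(cos(-30.0°) + j·sin(-30.0°)) = 103.9 - j60 V
  V2 = 53.6·(cos(-6.4°) + j·sin(-6.4°)) = 53.27 - j5.975 V
  V3 = 10.5·(cos(129.0°) + j·sin(129.0°)) = -6.608 + j8.16 V
Step 2 — Sum components: V_total = 150.6 - j57.81 V.
Step 3 — Convert to polar: |V_total| = 161.3 V, ∠V_total = -21.0°.

V_total = 161.3∠-21.0° V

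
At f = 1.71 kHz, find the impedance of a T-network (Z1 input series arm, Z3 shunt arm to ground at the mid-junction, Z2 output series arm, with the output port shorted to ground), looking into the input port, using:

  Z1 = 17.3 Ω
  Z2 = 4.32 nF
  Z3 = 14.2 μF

Step 1 — Angular frequency: ω = 2π·f = 2π·1710 = 1.074e+04 rad/s.
Step 2 — Component impedances:
  Z1: Z = R = 17.3 Ω
  Z2: Z = 1/(jωC) = -j/(ω·C) = 0 - j2.154e+04 Ω
  Z3: Z = 1/(jωC) = -j/(ω·C) = 0 - j6.554 Ω
Step 3 — With the output port shorted to ground, the output series arm Z2 runs from the junction to ground; the shunt arm Z3 also runs from the junction to ground. They appear in parallel: Z3 || Z2 = 0 - j6.552 Ω.
Step 4 — Series with input arm Z1: Z_in = Z1 + (Z3 || Z2) = 17.3 - j6.552 Ω = 18.5∠-20.7° Ω.

Z = 17.3 - j6.552 Ω = 18.5∠-20.7° Ω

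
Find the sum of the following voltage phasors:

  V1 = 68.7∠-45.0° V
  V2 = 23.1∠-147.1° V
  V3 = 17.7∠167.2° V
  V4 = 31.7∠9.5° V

Step 1 — Convert each phasor to rectangular form:
  V1 = 68.7·(cos(-45.0°) + j·sin(-45.0°)) = 48.58 - j48.58 V
  V2 = 23.1·(cos(-147.1°) + j·sin(-147.1°)) = -19.4 - j12.55 V
  V3 = 17.7·(cos(167.2°) + j·sin(167.2°)) = -17.26 + j3.921 V
  V4 = 31.7·(cos(9.5°) + j·sin(9.5°)) = 31.27 + j5.232 V
Step 2 — Sum components: V_total = 43.19 - j51.97 V.
Step 3 — Convert to polar: |V_total| = 67.57 V, ∠V_total = -50.3°.

V_total = 67.57∠-50.3° V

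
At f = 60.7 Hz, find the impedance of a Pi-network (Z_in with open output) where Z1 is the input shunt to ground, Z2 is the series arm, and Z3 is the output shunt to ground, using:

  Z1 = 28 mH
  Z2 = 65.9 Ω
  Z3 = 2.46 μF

Step 1 — Angular frequency: ω = 2π·f = 2π·60.7 = 381.4 rad/s.
Step 2 — Component impedances:
  Z1: Z = jωL = j·381.4·0.028 = 0 + j10.68 Ω
  Z2: Z = R = 65.9 Ω
  Z3: Z = 1/(jωC) = -j/(ω·C) = 0 - j1066 Ω
Step 3 — With open output, the series arm Z2 and the output shunt Z3 appear in series to ground: Z2 + Z3 = 65.9 - j1066 Ω.
Step 4 — Parallel with input shunt Z1: Z_in = Z1 || (Z2 + Z3) = 0.006724 + j10.79 Ω = 10.79∠90.0° Ω.

Z = 0.006724 + j10.79 Ω = 10.79∠90.0° Ω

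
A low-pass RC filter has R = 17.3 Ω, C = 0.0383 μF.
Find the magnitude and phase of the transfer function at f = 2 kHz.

Step 1 — Angular frequency: ω = 2π·2000 = 1.257e+04 rad/s.
Step 2 — Transfer function: H(jω) = 1/(1 + jωRC).
Step 3 — Denominator: 1 + jωRC = 1 + j·1.257e+04·17.3·3.83e-08 = 1 + j0.008326.
Step 4 — H = 0.9999 - j0.008326.
Step 5 — Magnitude: |H| = 1 (-0.0 dB); phase: φ = -0.5°.

|H| = 1 (-0.0 dB), φ = -0.5°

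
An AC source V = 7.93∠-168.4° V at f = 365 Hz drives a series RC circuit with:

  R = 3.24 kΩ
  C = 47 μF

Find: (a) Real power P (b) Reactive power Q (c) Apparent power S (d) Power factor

Step 1 — Angular frequency: ω = 2π·f = 2π·365 = 2293 rad/s.
Step 2 — Component impedances:
  R: Z = R = 3240 Ω
  C: Z = 1/(jωC) = -j/(ω·C) = 0 - j9.277 Ω
Step 3 — Series combination: Z_total = R + C = 3240 - j9.277 Ω = 3240∠-0.2° Ω.
Step 4 — Source phasor: V = 7.93∠-168.4° V = -7.768 - j1.595 V.
Step 5 — Current: I = V / Z = -0.002396 - j0.000499 A = 0.002448∠-168.2° A.
Step 6 — Complex power: S = V·I* = 0.01941 - j5.558e-05 VA.
Step 7 — Real power: P = Re(S) = 0.01941 W.
Step 8 — Reactive power: Q = Im(S) = -5.558e-05 VAR.
Step 9 — Apparent power: |S| = 0.01941 VA.
Step 10 — Power factor: PF = P/|S| = 1 (leading).

(a) P = 0.01941 W  (b) Q = -5.558e-05 VAR  (c) S = 0.01941 VA  (d) PF = 1 (leading)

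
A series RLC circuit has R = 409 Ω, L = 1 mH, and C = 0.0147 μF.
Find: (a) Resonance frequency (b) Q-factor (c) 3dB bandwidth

Step 1 — Resonance: ω₀ = 1/√(LC) = 1/√(0.001·1.47e-08) = 2.608e+05 rad/s.
Step 2 — f₀ = ω₀/(2π) = 4.151e+04 Hz.
Step 3 — Series Q: Q = ω₀L/R = 2.608e+05·0.001/409 = 0.6377.
Step 4 — Bandwidth: Δω = ω₀/Q = 4.09e+05 rad/s; BW = Δω/(2π) = 6.509e+04 Hz.

(a) f₀ = 4.151e+04 Hz  (b) Q = 0.6377  (c) BW = 6.509e+04 Hz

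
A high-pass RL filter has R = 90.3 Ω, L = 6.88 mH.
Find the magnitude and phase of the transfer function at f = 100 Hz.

Step 1 — Angular frequency: ω = 2π·100 = 628.3 rad/s.
Step 2 — Transfer function: H(jω) = jωL/(R + jωL).
Step 3 — Numerator jωL = j·4.323; denominator R + jωL = 90.3 + j4.323.
Step 4 — H = 0.002286 + j0.04776.
Step 5 — Magnitude: |H| = 0.04782 (-26.4 dB); phase: φ = 87.3°.

|H| = 0.04782 (-26.4 dB), φ = 87.3°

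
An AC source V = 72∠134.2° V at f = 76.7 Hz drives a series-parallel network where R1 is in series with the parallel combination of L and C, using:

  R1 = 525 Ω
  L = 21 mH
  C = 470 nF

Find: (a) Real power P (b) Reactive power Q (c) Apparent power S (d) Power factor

Step 1 — Angular frequency: ω = 2π·f = 2π·76.7 = 481.9 rad/s.
Step 2 — Component impedances:
  R1: Z = R = 525 Ω
  L: Z = jωL = j·481.9·0.021 = 0 + j10.12 Ω
  C: Z = 1/(jωC) = -j/(ω·C) = 0 - j4415 Ω
Step 3 — Parallel branch: L || C = 1/(1/L + 1/C) = 0 + j10.14 Ω.
Step 4 — Series with R1: Z_total = R1 + (L || C) = 525 + j10.14 Ω = 525.1∠1.1° Ω.
Step 5 — Source phasor: V = 72∠134.2° V = -50.2 + j51.62 V.
Step 6 — Current: I = V / Z = -0.09368 + j0.1001 A = 0.1371∠133.1° A.
Step 7 — Complex power: S = V·I* = 9.871 + j0.1907 VA.
Step 8 — Real power: P = Re(S) = 9.871 W.
Step 9 — Reactive power: Q = Im(S) = 0.1907 VAR.
Step 10 — Apparent power: |S| = 9.872 VA.
Step 11 — Power factor: PF = P/|S| = 0.9998 (lagging).

(a) P = 9.871 W  (b) Q = 0.1907 VAR  (c) S = 9.872 VA  (d) PF = 0.9998 (lagging)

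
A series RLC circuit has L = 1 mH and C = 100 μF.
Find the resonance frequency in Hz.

Step 1 — Resonance condition Im(Z)=0 gives ω₀ = 1/√(LC).
Step 2 — ω₀ = 1/√(0.001·0.0001) = 3162 rad/s.
Step 3 — f₀ = ω₀/(2π) = 503.3 Hz.

f₀ = 503.3 Hz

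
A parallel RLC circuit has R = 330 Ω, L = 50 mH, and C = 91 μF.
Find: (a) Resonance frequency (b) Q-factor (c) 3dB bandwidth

Step 1 — Resonance: ω₀ = 1/√(LC) = 1/√(0.05·9.1e-05) = 468.8 rad/s.
Step 2 — f₀ = ω₀/(2π) = 74.61 Hz.
Step 3 — Parallel Q: Q = R/(ω₀L) = 330/(468.8·0.05) = 14.08.
Step 4 — Bandwidth: Δω = ω₀/Q = 33.3 rad/s; BW = Δω/(2π) = 5.3 Hz.

(a) f₀ = 74.61 Hz  (b) Q = 14.08  (c) BW = 5.3 Hz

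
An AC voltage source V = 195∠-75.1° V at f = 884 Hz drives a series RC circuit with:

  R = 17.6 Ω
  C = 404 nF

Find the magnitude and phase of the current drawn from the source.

Step 1 — Angular frequency: ω = 2π·f = 2π·884 = 5554 rad/s.
Step 2 — Component impedances:
  R: Z = R = 17.6 Ω
  C: Z = 1/(jωC) = -j/(ω·C) = 0 - j445.6 Ω
Step 3 — Series combination: Z_total = R + C = 17.6 - j445.6 Ω = 446∠-87.7° Ω.
Step 4 — Source phasor: V = 195∠-75.1° V = 50.14 - j188.4 V.
Step 5 — Ohm's law: I = V / Z_total = (50.14 - j188.4) / (17.6 - j445.6) = 0.4266 + j0.09566 A.
Step 6 — Convert to polar: |I| = 0.4372 A, ∠I = 12.6°.

I = 0.4372∠12.6° A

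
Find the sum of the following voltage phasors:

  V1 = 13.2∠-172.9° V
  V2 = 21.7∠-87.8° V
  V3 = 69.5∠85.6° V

Step 1 — Convert each phasor to rectangular form:
  V1 = 13.2·(cos(-172.9°) + j·sin(-172.9°)) = -13.1 - j1.632 V
  V2 = 21.7·(cos(-87.8°) + j·sin(-87.8°)) = 0.833 - j21.68 V
  V3 = 69.5·(cos(85.6°) + j·sin(85.6°)) = 5.332 + j69.3 V
Step 2 — Sum components: V_total = -6.934 + j45.98 V.
Step 3 — Convert to polar: |V_total| = 46.5 V, ∠V_total = 98.6°.

V_total = 46.5∠98.6° V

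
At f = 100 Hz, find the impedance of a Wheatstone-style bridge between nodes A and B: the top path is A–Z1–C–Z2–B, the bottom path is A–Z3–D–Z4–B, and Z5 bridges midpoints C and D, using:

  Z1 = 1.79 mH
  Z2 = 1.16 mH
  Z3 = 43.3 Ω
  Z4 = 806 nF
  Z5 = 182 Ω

Step 1 — Angular frequency: ω = 2π·f = 2π·100 = 628.3 rad/s.
Step 2 — Component impedances:
  Z1: Z = jωL = j·628.3·0.00179 = 0 + j1.125 Ω
  Z2: Z = jωL = j·628.3·0.00116 = 0 + j0.7288 Ω
  Z3: Z = R = 43.3 Ω
  Z4: Z = 1/(jωC) = -j/(ω·C) = 0 - j1975 Ω
  Z5: Z = R = 182 Ω
Step 3 — Bridge requires nodal analysis (the Z5 bridge couples midpoints C and D, so the two paths cannot be reduced to a simple series/parallel combination). Setting node B to ground and injecting 1 A at node A, the 3-node admittance system at A, C, D solves to V_A = Z_AB = 0.005646 + j1.855 Ω = 1.855∠89.8° Ω.

Z = 0.005646 + j1.855 Ω = 1.855∠89.8° Ω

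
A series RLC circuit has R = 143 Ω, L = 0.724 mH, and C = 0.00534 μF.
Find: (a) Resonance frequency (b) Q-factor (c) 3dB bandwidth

Step 1 — Resonance condition Im(Z)=0 gives ω₀ = 1/√(LC).
Step 2 — ω₀ = 1/√(0.000724·5.34e-09) = 5.086e+05 rad/s.
Step 3 — f₀ = ω₀/(2π) = 8.094e+04 Hz.
Step 4 — Series Q: Q = ω₀L/R = 5.086e+05·0.000724/143 = 2.575.
Step 5 — 3dB bandwidth: Δω = ω₀/Q = 1.975e+05 rad/s; BW = Δω/(2π) = 3.144e+04 Hz.

(a) f₀ = 8.094e+04 Hz  (b) Q = 2.575  (c) BW = 3.144e+04 Hz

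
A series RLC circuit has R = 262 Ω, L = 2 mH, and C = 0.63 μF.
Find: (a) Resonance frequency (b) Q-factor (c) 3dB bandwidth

Step 1 — Resonance: ω₀ = 1/√(LC) = 1/√(0.002·6.3e-07) = 2.817e+04 rad/s.
Step 2 — f₀ = ω₀/(2π) = 4484 Hz.
Step 3 — Series Q: Q = ω₀L/R = 2.817e+04·0.002/262 = 0.2151.
Step 4 — Bandwidth: Δω = ω₀/Q = 1.31e+05 rad/s; BW = Δω/(2π) = 2.085e+04 Hz.

(a) f₀ = 4484 Hz  (b) Q = 0.2151  (c) BW = 2.085e+04 Hz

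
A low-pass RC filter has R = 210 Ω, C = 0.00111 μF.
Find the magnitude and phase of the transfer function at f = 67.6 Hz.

Step 1 — Angular frequency: ω = 2π·67.6 = 424.7 rad/s.
Step 2 — Transfer function: H(jω) = 1/(1 + jωRC).
Step 3 — Denominator: 1 + jωRC = 1 + j·424.7·210·1.11e-09 = 1 + j9.901e-05.
Step 4 — H = 1 - j9.901e-05.
Step 5 — Magnitude: |H| = 1 (-0.0 dB); phase: φ = -0.0°.

|H| = 1 (-0.0 dB), φ = -0.0°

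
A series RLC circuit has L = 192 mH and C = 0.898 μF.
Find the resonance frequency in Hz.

Step 1 — Resonance condition Im(Z)=0 gives ω₀ = 1/√(LC).
Step 2 — ω₀ = 1/√(0.192·8.98e-07) = 2408 rad/s.
Step 3 — f₀ = ω₀/(2π) = 383.3 Hz.

f₀ = 383.3 Hz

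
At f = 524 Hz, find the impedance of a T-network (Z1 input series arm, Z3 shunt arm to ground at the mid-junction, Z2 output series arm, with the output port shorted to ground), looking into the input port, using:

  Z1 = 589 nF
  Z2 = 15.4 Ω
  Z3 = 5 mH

Step 1 — Angular frequency: ω = 2π·f = 2π·524 = 3292 rad/s.
Step 2 — Component impedances:
  Z1: Z = 1/(jωC) = -j/(ω·C) = 0 - j515.7 Ω
  Z2: Z = R = 15.4 Ω
  Z3: Z = jωL = j·3292·0.005 = 0 + j16.46 Ω
Step 3 — With the output port shorted to ground, the output series arm Z2 runs from the junction to ground; the shunt arm Z3 also runs from the junction to ground. They appear in parallel: Z3 || Z2 = 8.213 + j7.683 Ω.
Step 4 — Series with input arm Z1: Z_in = Z1 + (Z3 || Z2) = 8.213 - j508 Ω = 508.1∠-89.1° Ω.

Z = 8.213 - j508 Ω = 508.1∠-89.1° Ω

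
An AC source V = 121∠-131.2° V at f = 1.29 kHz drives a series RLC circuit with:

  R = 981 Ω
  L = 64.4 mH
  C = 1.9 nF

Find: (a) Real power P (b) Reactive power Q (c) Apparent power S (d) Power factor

Step 1 — Angular frequency: ω = 2π·f = 2π·1290 = 8105 rad/s.
Step 2 — Component impedances:
  R: Z = R = 981 Ω
  L: Z = jωL = j·8105·0.0644 = 0 + j522 Ω
  C: Z = 1/(jωC) = -j/(ω·C) = 0 - j6.493e+04 Ω
Step 3 — Series combination: Z_total = R + L + C = 981 - j6.441e+04 Ω = 6.442e+04∠-89.1° Ω.
Step 4 — Source phasor: V = 121∠-131.2° V = -79.7 - j91.04 V.
Step 5 — Current: I = V / Z = 0.001394 - j0.001259 A = 0.001878∠-42.1° A.
Step 6 — Complex power: S = V·I* = 0.003461 - j0.2272 VA.
Step 7 — Real power: P = Re(S) = 0.003461 W.
Step 8 — Reactive power: Q = Im(S) = -0.2272 VAR.
Step 9 — Apparent power: |S| = 0.2273 VA.
Step 10 — Power factor: PF = P/|S| = 0.01523 (leading).

(a) P = 0.003461 W  (b) Q = -0.2272 VAR  (c) S = 0.2273 VA  (d) PF = 0.01523 (leading)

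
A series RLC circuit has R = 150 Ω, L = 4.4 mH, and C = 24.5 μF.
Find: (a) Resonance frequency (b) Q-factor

Step 1 — Resonance condition Im(Z)=0 gives ω₀ = 1/√(LC).
Step 2 — ω₀ = 1/√(0.0044·2.45e-05) = 3046 rad/s.
Step 3 — f₀ = ω₀/(2π) = 484.7 Hz.
Step 4 — Series Q: Q = ω₀L/R = 3046·0.0044/150 = 0.08934.

(a) f₀ = 484.7 Hz  (b) Q = 0.08934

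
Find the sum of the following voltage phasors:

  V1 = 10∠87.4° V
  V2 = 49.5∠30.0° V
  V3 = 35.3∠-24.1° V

Step 1 — Convert each phasor to rectangular form:
  V1 = 10·(cos(87.4°) + j·sin(87.4°)) = 0.4536 + j9.99 V
  V2 = 49.5·(cos(30.0°) + j·sin(30.0°)) = 42.87 + j24.75 V
  V3 = 35.3·(cos(-24.1°) + j·sin(-24.1°)) = 32.22 - j14.41 V
Step 2 — Sum components: V_total = 75.54 + j20.33 V.
Step 3 — Convert to polar: |V_total| = 78.23 V, ∠V_total = 15.1°.

V_total = 78.23∠15.1° V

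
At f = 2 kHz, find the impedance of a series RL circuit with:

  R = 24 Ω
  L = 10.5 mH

Step 1 — Angular frequency: ω = 2π·f = 2π·2000 = 1.257e+04 rad/s.
Step 2 — Component impedances:
  R: Z = R = 24 Ω
  L: Z = jωL = j·1.257e+04·0.0105 = 0 + j131.9 Ω
Step 3 — Series combination: Z_total = R + L = 24 + j131.9 Ω = 134.1∠79.7° Ω.

Z = 24 + j131.9 Ω = 134.1∠79.7° Ω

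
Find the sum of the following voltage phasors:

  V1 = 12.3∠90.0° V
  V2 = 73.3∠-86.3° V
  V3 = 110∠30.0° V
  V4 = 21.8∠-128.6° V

Step 1 — Convert each phasor to rectangular form:
  V1 = 12.3·(cos(90.0°) + j·sin(90.0°)) = 0 + j12.3 V
  V2 = 73.3·(cos(-86.3°) + j·sin(-86.3°)) = 4.73 - j73.15 V
  V3 = 110·(cos(30.0°) + j·sin(30.0°)) = 95.26 + j55 V
  V4 = 21.8·(cos(-128.6°) + j·sin(-128.6°)) = -13.6 - j17.04 V
Step 2 — Sum components: V_total = 86.39 - j22.88 V.
Step 3 — Convert to polar: |V_total| = 89.37 V, ∠V_total = -14.8°.

V_total = 89.37∠-14.8° V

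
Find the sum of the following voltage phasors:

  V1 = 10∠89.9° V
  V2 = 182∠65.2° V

Step 1 — Convert each phasor to rectangular form:
  V1 = 10·(cos(89.9°) + j·sin(89.9°)) = 0.01745 + j10 V
  V2 = 182·(cos(65.2°) + j·sin(65.2°)) = 76.34 + j165.2 V
Step 2 — Sum components: V_total = 76.36 + j175.2 V.
Step 3 — Convert to polar: |V_total| = 191.1 V, ∠V_total = 66.5°.

V_total = 191.1∠66.5° V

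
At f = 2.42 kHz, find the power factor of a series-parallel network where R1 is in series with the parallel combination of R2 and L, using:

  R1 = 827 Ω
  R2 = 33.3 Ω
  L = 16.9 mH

Step 1 — Angular frequency: ω = 2π·f = 2π·2420 = 1.521e+04 rad/s.
Step 2 — Component impedances:
  R1: Z = R = 827 Ω
  R2: Z = R = 33.3 Ω
  L: Z = jωL = j·1.521e+04·0.0169 = 0 + j257 Ω
Step 3 — Parallel branch: R2 || L = 1/(1/R2 + 1/L) = 32.75 + j4.244 Ω.
Step 4 — Series with R1: Z_total = R1 + (R2 || L) = 859.8 + j4.244 Ω = 859.8∠0.3° Ω.
Step 5 — Power factor: PF = cos(φ) = Re(Z)/|Z| = 859.8/859.8 = 1.
Step 6 — Type: Im(Z) = 4.244 ⇒ lagging (phase φ = 0.3°).

PF = 1 (lagging, φ = 0.3°)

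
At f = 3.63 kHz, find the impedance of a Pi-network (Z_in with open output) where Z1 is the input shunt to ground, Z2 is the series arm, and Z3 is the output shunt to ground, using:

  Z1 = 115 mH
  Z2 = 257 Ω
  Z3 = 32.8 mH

Step 1 — Angular frequency: ω = 2π·f = 2π·3630 = 2.281e+04 rad/s.
Step 2 — Component impedances:
  Z1: Z = jωL = j·2.281e+04·0.115 = 0 + j2623 Ω
  Z2: Z = R = 257 Ω
  Z3: Z = jωL = j·2.281e+04·0.0328 = 0 + j748.1 Ω
Step 3 — With open output, the series arm Z2 and the output shunt Z3 appear in series to ground: Z2 + Z3 = 257 + j748.1 Ω.
Step 4 — Parallel with input shunt Z1: Z_in = Z1 || (Z2 + Z3) = 154.7 + j593.9 Ω = 613.7∠75.4° Ω.

Z = 154.7 + j593.9 Ω = 613.7∠75.4° Ω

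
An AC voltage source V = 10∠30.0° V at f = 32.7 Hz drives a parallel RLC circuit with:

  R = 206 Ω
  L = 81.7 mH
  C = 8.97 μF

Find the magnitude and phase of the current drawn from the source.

Step 1 — Angular frequency: ω = 2π·f = 2π·32.7 = 205.5 rad/s.
Step 2 — Component impedances:
  R: Z = R = 206 Ω
  L: Z = jωL = j·205.5·0.0817 = 0 + j16.79 Ω
  C: Z = 1/(jωC) = -j/(ω·C) = 0 - j542.6 Ω
Step 3 — Parallel combination: 1/Z_total = 1/R + 1/L + 1/C; Z_total = 1.446 + j17.2 Ω = 17.26∠85.2° Ω.
Step 4 — Source phasor: V = 10∠30.0° V = 8.66 + j5 V.
Step 5 — Ohm's law: I = V / Z_total = (8.66 + j5) / (1.446 + j17.2) = 0.3307 - j0.4757 A.
Step 6 — Convert to polar: |I| = 0.5793 A, ∠I = -55.2°.

I = 0.5793∠-55.2° A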